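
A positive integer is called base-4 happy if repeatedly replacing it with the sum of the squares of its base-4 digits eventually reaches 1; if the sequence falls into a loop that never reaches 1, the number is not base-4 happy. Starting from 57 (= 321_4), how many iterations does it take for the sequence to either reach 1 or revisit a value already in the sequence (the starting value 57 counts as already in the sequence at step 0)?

6

57 = (3,2,1)_4 → 14
14 = (3,2)_4 → 13
13 = (3,1)_4 → 10
10 = (2,2)_4 → 8
8 = (2,0)_4 → 4
4 = (1,0)_4 → 1  — reached 1.
That took 6 steps.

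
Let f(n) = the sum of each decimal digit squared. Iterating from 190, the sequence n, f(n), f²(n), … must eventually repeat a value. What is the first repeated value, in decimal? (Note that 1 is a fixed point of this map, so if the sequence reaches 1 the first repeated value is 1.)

1

190 → 82
82 → 68
68 → 100
100 → 1  — reached the fixed point 1.
1 → 1, so 1 is the first repeated value.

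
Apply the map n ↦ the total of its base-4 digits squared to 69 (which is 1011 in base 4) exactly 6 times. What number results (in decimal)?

1

69 = (1,0,1,1)_4 → 1² + 0² + 1² + 1² = 3
3 = (3)_4 → 3² = 9
9 = (2,1)_4 → 2² + 1² = 5
5 = (1,1)_4 → 1² + 1² = 2
2 = (2)_4 → 2² = 4
4 = (1,0)_4 → 1² + 0² = 1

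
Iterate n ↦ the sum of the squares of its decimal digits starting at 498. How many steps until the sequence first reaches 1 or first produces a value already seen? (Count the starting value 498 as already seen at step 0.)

498 → 161
161 → 38
38 → 73
73 → 58
58 → 89
89 → 145
145 → 42
42 → 20
20 → 4
4 → 16
16 → 37
37 → 58  — 58 repeats.
That took 12 steps.

12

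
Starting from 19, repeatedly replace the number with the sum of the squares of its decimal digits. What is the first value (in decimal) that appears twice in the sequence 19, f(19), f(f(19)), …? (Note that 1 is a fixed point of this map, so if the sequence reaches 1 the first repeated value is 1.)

1

19 → 1² + 9² = 82
82 → 8² + 2² = 68
68 → 6² + 8² = 100
100 → 1² + 0² + 0² = 1  — reached the fixed point 1.
1 → 1, so 1 is the first repeated value.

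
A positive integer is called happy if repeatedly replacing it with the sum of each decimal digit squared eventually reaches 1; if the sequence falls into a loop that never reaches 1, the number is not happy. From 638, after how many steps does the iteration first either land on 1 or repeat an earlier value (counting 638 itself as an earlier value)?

5

638 → 6² + 3² + 8² = 109
109 → 1² + 0² + 9² = 82
82 → 8² + 2² = 68
68 → 6² + 8² = 100
100 → 1² + 0² + 0² = 1  — reached 1.
That took 5 steps.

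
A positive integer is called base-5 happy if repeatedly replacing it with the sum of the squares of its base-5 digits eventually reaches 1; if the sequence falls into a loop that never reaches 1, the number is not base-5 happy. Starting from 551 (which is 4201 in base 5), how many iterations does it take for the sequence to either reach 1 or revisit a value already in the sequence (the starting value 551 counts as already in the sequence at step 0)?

4

551 = (4,2,0,1)_5 → 21
21 = (4,1)_5 → 17
17 = (3,2)_5 → 13
13 = (2,3)_5 → 13  — 13 repeats.
That took 4 steps.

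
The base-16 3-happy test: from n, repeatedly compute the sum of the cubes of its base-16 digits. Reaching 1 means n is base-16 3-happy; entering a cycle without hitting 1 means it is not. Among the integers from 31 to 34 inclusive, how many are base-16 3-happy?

31: 31 → 3376 → 2224 → 1843 → 397 → 2710 → 1945 → 1801 → 1072 → 91 → 1456 → 1456  (repeats 1456)
32: 32 → 8 → 512 → 8  (repeats 8)
33: 33 → 9 → 729 → 2934 → 1890 → 567 → 378 → 1344 → 189 → 3528 → 4437 → 252 → 5103 → 6147 → 540 → 1737 → 2673 → 1344  (repeats 1344)
34: 34 → 16 → 1  (reaches 1)
base-16 3-happy: 34

1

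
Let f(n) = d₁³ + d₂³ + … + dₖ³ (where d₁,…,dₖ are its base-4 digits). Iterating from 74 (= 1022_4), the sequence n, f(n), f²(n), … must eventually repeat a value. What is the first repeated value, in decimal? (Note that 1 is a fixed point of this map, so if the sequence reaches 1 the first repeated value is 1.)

74 = (1,0,2,2)_4 → 1³ + 0³ + 2³ + 2³ = 17
17 = (1,0,1)_4 → 1³ + 0³ + 1³ = 2
2 = (2)_4 → 2³ = 8
8 = (2,0)_4 → 2³ + 0³ = 8  — 8 already appeared earlier.

8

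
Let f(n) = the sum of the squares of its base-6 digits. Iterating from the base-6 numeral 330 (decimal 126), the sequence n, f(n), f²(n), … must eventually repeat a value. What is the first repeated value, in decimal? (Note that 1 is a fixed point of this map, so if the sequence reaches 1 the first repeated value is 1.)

126 = (3,3,0)_6 → 3² + 3² + 0² = 18
18 = (3,0)_6 → 3² + 0² = 9
9 = (1,3)_6 → 1² + 3² = 10
10 = (1,4)_6 → 1² + 4² = 17
17 = (2,5)_6 → 2² + 5² = 29
29 = (4,5)_6 → 4² + 5² = 41
41 = (1,0,5)_6 → 1² + 0² + 5² = 26
26 = (4,2)_6 → 4² + 2² = 20
20 = (3,2)_6 → 3² + 2² = 13
13 = (2,1)_6 → 2² + 1² = 5
5 = (5)_6 → 5² = 25
25 = (4,1)_6 → 4² + 1² = 17  — 17 already appeared earlier.

17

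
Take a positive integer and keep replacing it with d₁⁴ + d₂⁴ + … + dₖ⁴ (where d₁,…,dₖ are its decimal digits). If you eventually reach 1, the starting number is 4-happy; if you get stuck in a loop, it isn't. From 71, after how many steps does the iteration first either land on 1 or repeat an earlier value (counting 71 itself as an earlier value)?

4

71 → 2402
2402 → 288
288 → 8208
8208 → 8208  — 8208 repeats.
That took 4 steps.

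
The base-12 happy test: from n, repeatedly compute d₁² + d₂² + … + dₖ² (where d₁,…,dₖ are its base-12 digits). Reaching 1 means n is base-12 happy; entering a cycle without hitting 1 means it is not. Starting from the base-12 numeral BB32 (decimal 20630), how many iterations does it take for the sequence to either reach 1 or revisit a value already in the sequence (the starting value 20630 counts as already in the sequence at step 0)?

10

20630 = (11,11,3,2)_12 → 11² + 11² + 3² + 2² = 121 + 121 + 9 + 4 = 255
255 = (1,9,3)_12 → 1² + 9² + 3² = 1 + 81 + 9 = 91
91 = (7,7)_12 → 7² + 7² = 49 + 49 = 98
98 = (8,2)_12 → 8² + 2² = 64 + 4 = 68
68 = (5,8)_12 → 5² + 8² = 25 + 64 = 89
89 = (7,5)_12 → 7² + 5² = 49 + 25 = 74
74 = (6,2)_12 → 6² + 2² = 36 + 4 = 40
40 = (3,4)_12 → 3² + 4² = 9 + 16 = 25
25 = (2,1)_12 → 2² + 1² = 4 + 1 = 5
5 = (5)_12 → 5² = 25  — 25 repeats.
That took 10 steps.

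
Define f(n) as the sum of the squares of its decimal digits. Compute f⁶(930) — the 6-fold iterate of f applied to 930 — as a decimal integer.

58

930 → 9² + 3² + 0² = 81 + 9 + 0 = 90
90 → 9² + 0² = 81 + 0 = 81
81 → 8² + 1² = 64 + 1 = 65
65 → 6² + 5² = 36 + 25 = 61
61 → 6² + 1² = 36 + 1 = 37
37 → 3² + 7² = 9 + 49 = 58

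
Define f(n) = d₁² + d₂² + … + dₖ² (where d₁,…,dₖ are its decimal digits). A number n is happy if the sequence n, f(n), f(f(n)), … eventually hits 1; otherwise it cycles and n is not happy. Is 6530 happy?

happy

6530 → 6² + 5² + 3² + 0² = 36 + 25 + 9 + 0 = 70
70 → 7² + 0² = 49 + 0 = 49
49 → 4² + 9² = 16 + 81 = 97
97 → 9² + 7² = 81 + 49 = 130
130 → 1² + 3² + 0² = 1 + 9 + 0 = 10
10 → 1² + 0² = 1 + 0 = 1  — reached 1.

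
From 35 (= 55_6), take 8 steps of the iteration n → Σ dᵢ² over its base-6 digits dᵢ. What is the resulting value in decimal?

35 = (5,5)_6 → 5² + 5² = 25 + 25 = 50
50 = (1,2,2)_6 → 1² + 2² + 2² = 1 + 4 + 4 = 9
9 = (1,3)_6 → 1² + 3² = 1 + 9 = 10
10 = (1,4)_6 → 1² + 4² = 1 + 16 = 17
17 = (2,5)_6 → 2² + 5² = 4 + 25 = 29
29 = (4,5)_6 → 4² + 5² = 16 + 25 = 41
41 = (1,0,5)_6 → 1² + 0² + 5² = 1 + 0 + 25 = 26
26 = (4,2)_6 → 4² + 2² = 16 + 4 = 20

20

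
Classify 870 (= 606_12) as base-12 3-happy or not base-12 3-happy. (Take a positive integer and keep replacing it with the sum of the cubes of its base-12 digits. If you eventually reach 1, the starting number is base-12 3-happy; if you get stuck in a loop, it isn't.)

base-12 3-happy

870 = (6,0,6)_12 → 6³ + 0³ + 6³ = 216 + 0 + 216 = 432
432 = (3,0,0)_12 → 3³ + 0³ + 0³ = 27 + 0 + 0 = 27
27 = (2,3)_12 → 2³ + 3³ = 8 + 27 = 35
35 = (2,11)_12 → 2³ + 11³ = 8 + 1331 = 1339
1339 = (9,3,7)_12 → 9³ + 3³ + 7³ = 729 + 27 + 343 = 1099
1099 = (7,7,7)_12 → 7³ + 7³ + 7³ = 343 + 343 + 343 = 1029
1029 = (7,1,9)_12 → 7³ + 1³ + 9³ = 343 + 1 + 729 = 1073
1073 = (7,5,5)_12 → 7³ + 5³ + 5³ = 343 + 125 + 125 = 593
593 = (4,1,5)_12 → 4³ + 1³ + 5³ = 64 + 1 + 125 = 190
190 = (1,3,10)_12 → 1³ + 3³ + 10³ = 1 + 27 + 1000 = 1028
1028 = (7,1,8)_12 → 7³ + 1³ + 8³ = 343 + 1 + 512 = 856
856 = (5,11,4)_12 → 5³ + 11³ + 4³ = 125 + 1331 + 64 = 1520
1520 = (10,6,8)_12 → 10³ + 6³ + 8³ = 1000 + 216 + 512 = 1728
1728 = (1,0,0,0)_12 → 1³ + 0³ + 0³ + 0³ = 1 + 0 + 0 + 0 = 1  — reached 1.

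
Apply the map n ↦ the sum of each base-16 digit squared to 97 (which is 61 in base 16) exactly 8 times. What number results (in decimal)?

146

97 = (6,1)_16 → 37
37 = (2,5)_16 → 29
29 = (1,13)_16 → 170
170 = (10,10)_16 → 200
200 = (12,8)_16 → 208
208 = (13,0)_16 → 169
169 = (10,9)_16 → 181
181 = (11,5)_16 → 146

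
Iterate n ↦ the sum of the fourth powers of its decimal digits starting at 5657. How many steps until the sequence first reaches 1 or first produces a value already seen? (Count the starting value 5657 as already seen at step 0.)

5657 → 5⁴ + 6⁴ + 5⁴ + 7⁴ = 4947
4947 → 4⁴ + 9⁴ + 4⁴ + 7⁴ = 9474
9474 → 9⁴ + 4⁴ + 7⁴ + 4⁴ = 9474  — 9474 repeats.
That took 3 steps.

3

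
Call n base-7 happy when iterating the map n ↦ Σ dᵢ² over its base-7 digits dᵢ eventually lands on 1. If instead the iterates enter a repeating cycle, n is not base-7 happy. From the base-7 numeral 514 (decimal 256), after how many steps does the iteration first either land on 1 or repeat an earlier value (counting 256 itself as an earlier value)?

256 = (5,1,4)_7 → 5² + 1² + 4² = 25 + 1 + 16 = 42
42 = (6,0)_7 → 6² + 0² = 36 + 0 = 36
36 = (5,1)_7 → 5² + 1² = 25 + 1 = 26
26 = (3,5)_7 → 3² + 5² = 9 + 25 = 34
34 = (4,6)_7 → 4² + 6² = 16 + 36 = 52
52 = (1,0,3)_7 → 1² + 0² + 3² = 1 + 0 + 9 = 10
10 = (1,3)_7 → 1² + 3² = 1 + 9 = 10  — 10 repeats.
That took 7 steps.

7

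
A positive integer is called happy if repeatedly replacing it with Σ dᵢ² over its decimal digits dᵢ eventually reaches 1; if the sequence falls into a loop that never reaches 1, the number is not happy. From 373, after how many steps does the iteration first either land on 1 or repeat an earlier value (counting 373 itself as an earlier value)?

373 → 3² + 7² + 3² = 9 + 49 + 9 = 67
67 → 6² + 7² = 36 + 49 = 85
85 → 8² + 5² = 64 + 25 = 89
89 → 8² + 9² = 64 + 81 = 145
145 → 1² + 4² + 5² = 1 + 16 + 25 = 42
42 → 4² + 2² = 16 + 4 = 20
20 → 2² + 0² = 4 + 0 = 4
4 → 4² = 16
16 → 1² + 6² = 1 + 36 = 37
37 → 3² + 7² = 9 + 49 = 58
58 → 5² + 8² = 25 + 64 = 89  — 89 repeats.
That took 11 steps.

11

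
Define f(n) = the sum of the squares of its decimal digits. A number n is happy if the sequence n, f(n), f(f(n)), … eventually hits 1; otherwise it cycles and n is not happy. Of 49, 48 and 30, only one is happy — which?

49: 49 → 97 → 130 → 10 → 1  — reaches 1 (happy)
48: 48 → 80 → 64 → 52 → 29 → 85 → 89 → 145 → 42 → 20 → 4 → 16 → 37 → 58 → 89  — repeats 89 (not happy)
30: 30 → 9 → 81 → 65 → 61 → 37 → 58 → 89 → 145 → 42 → 20 → 4 → 16 → 37  — repeats 37 (not happy)

49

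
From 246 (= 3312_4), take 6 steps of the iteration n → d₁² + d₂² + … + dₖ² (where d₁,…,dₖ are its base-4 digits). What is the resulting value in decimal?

246 = (3,3,1,2)_4 → 3² + 3² + 1² + 2² = 9 + 9 + 1 + 4 = 23
23 = (1,1,3)_4 → 1² + 1² + 3² = 1 + 1 + 9 = 11
11 = (2,3)_4 → 2² + 3² = 4 + 9 = 13
13 = (3,1)_4 → 3² + 1² = 9 + 1 = 10
10 = (2,2)_4 → 2² + 2² = 4 + 4 = 8
8 = (2,0)_4 → 2² + 0² = 4 + 0 = 4

4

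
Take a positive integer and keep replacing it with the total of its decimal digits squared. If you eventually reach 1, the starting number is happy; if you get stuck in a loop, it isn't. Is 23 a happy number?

happy

23 → 2² + 3² = 13
13 → 1² + 3² = 10
10 → 1² + 0² = 1  — reached 1.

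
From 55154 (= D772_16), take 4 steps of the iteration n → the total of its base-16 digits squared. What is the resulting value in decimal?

55154 = (13,7,7,2)_16 → 271
271 = (1,0,15)_16 → 226
226 = (14,2)_16 → 200
200 = (12,8)_16 → 208

208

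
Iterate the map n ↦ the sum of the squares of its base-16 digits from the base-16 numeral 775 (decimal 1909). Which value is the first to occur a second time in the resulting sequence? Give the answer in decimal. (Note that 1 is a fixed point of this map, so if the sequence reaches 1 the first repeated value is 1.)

1909 = (7,7,5)_16 → 7² + 7² + 5² = 49 + 49 + 25 = 123
123 = (7,11)_16 → 7² + 11² = 49 + 121 = 170
170 = (10,10)_16 → 10² + 10² = 100 + 100 = 200
200 = (12,8)_16 → 12² + 8² = 144 + 64 = 208
208 = (13,0)_16 → 13² + 0² = 169 + 0 = 169
169 = (10,9)_16 → 10² + 9² = 100 + 81 = 181
181 = (11,5)_16 → 11² + 5² = 121 + 25 = 146
146 = (9,2)_16 → 9² + 2² = 81 + 4 = 85
85 = (5,5)_16 → 5² + 5² = 25 + 25 = 50
50 = (3,2)_16 → 3² + 2² = 9 + 4 = 13
13 = (13)_16 → 13² = 169  — 169 already appeared earlier.

169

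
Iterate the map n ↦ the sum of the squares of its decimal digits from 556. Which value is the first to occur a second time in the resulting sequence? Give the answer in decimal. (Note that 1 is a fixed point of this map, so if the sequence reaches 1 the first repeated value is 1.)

556 → 5² + 5² + 6² = 25 + 25 + 36 = 86
86 → 8² + 6² = 64 + 36 = 100
100 → 1² + 0² + 0² = 1 + 0 + 0 = 1  — reached the fixed point 1.
1 → 1, so 1 is the first repeated value.

1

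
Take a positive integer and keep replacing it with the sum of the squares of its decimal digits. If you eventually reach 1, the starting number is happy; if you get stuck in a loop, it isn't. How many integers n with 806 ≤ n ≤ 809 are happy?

1

806: 806 → 100 → 1  — happy
807: 807 → 113 → 11 → 2 → 4 → 16 → 37 → 58 → 89 → 145 → 42 → 20 → 4  — not happy
808: 808 → 128 → 69 → 117 → 51 → 26 → 40 → 16 → 37 → 58 → 89 → 145 → 42 → 20 → 4 → 16  — not happy
809: 809 → 145 → 42 → 20 → 4 → 16 → 37 → 58 → 89 → 145  — not happy
happy: 806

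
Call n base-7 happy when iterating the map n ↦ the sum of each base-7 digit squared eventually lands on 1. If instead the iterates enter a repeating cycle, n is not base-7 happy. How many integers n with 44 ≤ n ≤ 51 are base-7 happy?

1

44: 44 → 40 → 50 → 2 → 4 → 16 → 8 → 2  (repeats 2)
45: 45 → 45  (repeats 45)
46: 46 → 52 → 10 → 10  (repeats 10)
47: 47 → 61 → 27 → 45 → 45  (repeats 45)
48: 48 → 72 → 14 → 4 → 16 → 8 → 2 → 4  (repeats 4)
49: 49 → 1  (reaches 1)
50: 50 → 2 → 4 → 16 → 8 → 2  (repeats 2)
51: 51 → 5 → 25 → 25  (repeats 25)
base-7 happy: 49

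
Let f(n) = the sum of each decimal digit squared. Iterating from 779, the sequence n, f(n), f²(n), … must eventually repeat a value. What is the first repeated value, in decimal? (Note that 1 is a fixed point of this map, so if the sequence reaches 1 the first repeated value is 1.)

4

779 → 7² + 7² + 9² = 179
179 → 1² + 7² + 9² = 131
131 → 1² + 3² + 1² = 11
11 → 1² + 1² = 2
2 → 2² = 4
4 → 4² = 16
16 → 1² + 6² = 37
37 → 3² + 7² = 58
58 → 5² + 8² = 89
89 → 8² + 9² = 145
145 → 1² + 4² + 5² = 42
42 → 4² + 2² = 20
20 → 2² + 0² = 4  — 4 already appeared earlier.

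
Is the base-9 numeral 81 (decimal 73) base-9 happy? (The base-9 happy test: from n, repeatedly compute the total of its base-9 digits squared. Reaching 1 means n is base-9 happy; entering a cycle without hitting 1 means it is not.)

73 = (8,1)_9 → 8² + 1² = 65
65 = (7,2)_9 → 7² + 2² = 53
53 = (5,8)_9 → 5² + 8² = 89
89 = (1,0,8)_9 → 1² + 0² + 8² = 65  — 65 already seen; the sequence cycles without reaching 1.

not base-9 happy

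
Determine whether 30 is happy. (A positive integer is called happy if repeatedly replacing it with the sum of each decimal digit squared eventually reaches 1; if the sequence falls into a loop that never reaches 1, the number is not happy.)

not happy

30 → 3² + 0² = 9 + 0 = 9
9 → 9² = 81
81 → 8² + 1² = 64 + 1 = 65
65 → 6² + 5² = 36 + 25 = 61
61 → 6² + 1² = 36 + 1 = 37
37 → 3² + 7² = 9 + 49 = 58
58 → 5² + 8² = 25 + 64 = 89
89 → 8² + 9² = 64 + 81 = 145
145 → 1² + 4² + 5² = 1 + 16 + 25 = 42
42 → 4² + 2² = 16 + 4 = 20
20 → 2² + 0² = 4 + 0 = 4
4 → 4² = 16
16 → 1² + 6² = 1 + 36 = 37  — 37 already seen; the sequence cycles without reaching 1.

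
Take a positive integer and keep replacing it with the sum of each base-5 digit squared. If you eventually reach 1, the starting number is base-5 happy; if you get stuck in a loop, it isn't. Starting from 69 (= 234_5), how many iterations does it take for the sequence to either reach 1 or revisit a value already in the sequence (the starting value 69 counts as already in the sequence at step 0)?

69 = (2,3,4)_5 → 29
29 = (1,0,4)_5 → 17
17 = (3,2)_5 → 13
13 = (2,3)_5 → 13  — 13 repeats.
That took 4 steps.

4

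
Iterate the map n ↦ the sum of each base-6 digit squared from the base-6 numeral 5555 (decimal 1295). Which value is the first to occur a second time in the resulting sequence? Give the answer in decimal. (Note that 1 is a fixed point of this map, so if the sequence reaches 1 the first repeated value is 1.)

1

1295 = (5,5,5,5)_6 → 100
100 = (2,4,4)_6 → 36
36 = (1,0,0)_6 → 1  — reached the fixed point 1.
1 → 1, so 1 is the first repeated value.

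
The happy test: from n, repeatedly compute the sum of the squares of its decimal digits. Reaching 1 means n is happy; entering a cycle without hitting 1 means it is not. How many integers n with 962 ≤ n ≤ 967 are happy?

1

962: 962 → 121 → 6 → 36 → 45 → 41 → 17 → 50 → 25 → 29 → 85 → 89 → 145 → 42 → 20 → 4 → 16 → 37 → 58 → 89  (repeats 89)
963: 963 → 126 → 41 → 17 → 50 → 25 → 29 → 85 → 89 → 145 → 42 → 20 → 4 → 16 → 37 → 58 → 89  (repeats 89)
964: 964 → 133 → 19 → 82 → 68 → 100 → 1  (reaches 1)
965: 965 → 142 → 21 → 5 → 25 → 29 → 85 → 89 → 145 → 42 → 20 → 4 → 16 → 37 → 58 → 89  (repeats 89)
966: 966 → 153 → 35 → 34 → 25 → 29 → 85 → 89 → 145 → 42 → 20 → 4 → 16 → 37 → 58 → 89  (repeats 89)
967: 967 → 166 → 73 → 58 → 89 → 145 → 42 → 20 → 4 → 16 → 37 → 58  (repeats 58)
happy: 964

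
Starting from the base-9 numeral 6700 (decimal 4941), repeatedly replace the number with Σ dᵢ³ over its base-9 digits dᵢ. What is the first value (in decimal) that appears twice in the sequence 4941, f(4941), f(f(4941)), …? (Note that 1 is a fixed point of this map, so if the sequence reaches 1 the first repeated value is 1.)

1

4941 = (6,7,0,0)_9 → 6³ + 7³ + 0³ + 0³ = 216 + 343 + 0 + 0 = 559
559 = (6,8,1)_9 → 6³ + 8³ + 1³ = 216 + 512 + 1 = 729
729 = (1,0,0,0)_9 → 1³ + 0³ + 0³ + 0³ = 1 + 0 + 0 + 0 = 1  — reached the fixed point 1.
1 → 1, so 1 is the first repeated value.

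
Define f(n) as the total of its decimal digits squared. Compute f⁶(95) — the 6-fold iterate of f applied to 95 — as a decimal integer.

42

95 → 9² + 5² = 81 + 25 = 106
106 → 1² + 0² + 6² = 1 + 0 + 36 = 37
37 → 3² + 7² = 9 + 49 = 58
58 → 5² + 8² = 25 + 64 = 89
89 → 8² + 9² = 64 + 81 = 145
145 → 1² + 4² + 5² = 1 + 16 + 25 = 42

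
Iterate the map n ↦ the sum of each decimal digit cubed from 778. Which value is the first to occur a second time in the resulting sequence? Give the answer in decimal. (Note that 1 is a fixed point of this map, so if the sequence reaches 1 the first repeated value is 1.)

778 → 7³ + 7³ + 8³ = 1198
1198 → 1³ + 1³ + 9³ + 8³ = 1243
1243 → 1³ + 2³ + 4³ + 3³ = 100
100 → 1³ + 0³ + 0³ = 1  — reached the fixed point 1.
1 → 1, so 1 is the first repeated value.

1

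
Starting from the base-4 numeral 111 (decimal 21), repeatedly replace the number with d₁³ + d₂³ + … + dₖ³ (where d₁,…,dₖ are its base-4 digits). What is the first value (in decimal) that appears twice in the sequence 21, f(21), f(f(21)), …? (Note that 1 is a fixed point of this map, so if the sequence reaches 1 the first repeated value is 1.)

9

21 = (1,1,1)_4 → 1³ + 1³ + 1³ = 1 + 1 + 1 = 3
3 = (3)_4 → 3³ = 27
27 = (1,2,3)_4 → 1³ + 2³ + 3³ = 1 + 8 + 27 = 36
36 = (2,1,0)_4 → 2³ + 1³ + 0³ = 8 + 1 + 0 = 9
9 = (2,1)_4 → 2³ + 1³ = 8 + 1 = 9  — 9 already appeared earlier.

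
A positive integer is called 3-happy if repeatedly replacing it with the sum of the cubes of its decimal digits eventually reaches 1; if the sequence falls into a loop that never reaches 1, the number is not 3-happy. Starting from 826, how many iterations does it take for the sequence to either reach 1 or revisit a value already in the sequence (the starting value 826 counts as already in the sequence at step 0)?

826 → 8³ + 2³ + 6³ = 512 + 8 + 216 = 736
736 → 7³ + 3³ + 6³ = 343 + 27 + 216 = 586
586 → 5³ + 8³ + 6³ = 125 + 512 + 216 = 853
853 → 8³ + 5³ + 3³ = 512 + 125 + 27 = 664
664 → 6³ + 6³ + 4³ = 216 + 216 + 64 = 496
496 → 4³ + 9³ + 6³ = 64 + 729 + 216 = 1009
1009 → 1³ + 0³ + 0³ + 9³ = 1 + 0 + 0 + 729 = 730
730 → 7³ + 3³ + 0³ = 343 + 27 + 0 = 370
370 → 3³ + 7³ + 0³ = 27 + 343 + 0 = 370  — 370 repeats.
That took 9 steps.

9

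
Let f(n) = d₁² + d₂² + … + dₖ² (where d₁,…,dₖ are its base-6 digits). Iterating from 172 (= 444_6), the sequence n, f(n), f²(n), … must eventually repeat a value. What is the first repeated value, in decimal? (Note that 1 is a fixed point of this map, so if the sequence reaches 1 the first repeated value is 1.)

172 = (4,4,4)_6 → 4² + 4² + 4² = 48
48 = (1,2,0)_6 → 1² + 2² + 0² = 5
5 = (5)_6 → 5² = 25
25 = (4,1)_6 → 4² + 1² = 17
17 = (2,5)_6 → 2² + 5² = 29
29 = (4,5)_6 → 4² + 5² = 41
41 = (1,0,5)_6 → 1² + 0² + 5² = 26
26 = (4,2)_6 → 4² + 2² = 20
20 = (3,2)_6 → 3² + 2² = 13
13 = (2,1)_6 → 2² + 1² = 5  — 5 already appeared earlier.

5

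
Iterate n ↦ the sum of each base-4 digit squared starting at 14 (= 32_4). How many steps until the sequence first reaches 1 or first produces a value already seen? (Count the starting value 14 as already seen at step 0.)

14 = (3,2)_4 → 3² + 2² = 13
13 = (3,1)_4 → 3² + 1² = 10
10 = (2,2)_4 → 2² + 2² = 8
8 = (2,0)_4 → 2² + 0² = 4
4 = (1,0)_4 → 1² + 0² = 1  — reached 1.
That took 5 steps.

5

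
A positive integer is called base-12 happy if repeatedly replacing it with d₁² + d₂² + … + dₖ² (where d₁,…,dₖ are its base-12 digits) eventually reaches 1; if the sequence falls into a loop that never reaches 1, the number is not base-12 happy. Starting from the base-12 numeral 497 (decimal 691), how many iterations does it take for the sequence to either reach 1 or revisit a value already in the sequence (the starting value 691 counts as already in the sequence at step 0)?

4

691 = (4,9,7)_12 → 4² + 9² + 7² = 16 + 81 + 49 = 146
146 = (1,0,2)_12 → 1² + 0² + 2² = 1 + 0 + 4 = 5
5 = (5)_12 → 5² = 25
25 = (2,1)_12 → 2² + 1² = 4 + 1 = 5  — 5 repeats.
That took 4 steps.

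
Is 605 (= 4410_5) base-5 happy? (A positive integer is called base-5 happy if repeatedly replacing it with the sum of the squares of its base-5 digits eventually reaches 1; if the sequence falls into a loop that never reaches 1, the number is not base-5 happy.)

605 = (4,4,1,0)_5 → 4² + 4² + 1² + 0² = 33
33 = (1,1,3)_5 → 1² + 1² + 3² = 11
11 = (2,1)_5 → 2² + 1² = 5
5 = (1,0)_5 → 1² + 0² = 1  — reached 1.

base-5 happy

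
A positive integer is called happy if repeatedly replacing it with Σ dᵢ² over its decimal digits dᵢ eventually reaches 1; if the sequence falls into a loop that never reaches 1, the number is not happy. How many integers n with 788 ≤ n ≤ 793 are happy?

2

788: 788 → 177 → 99 → 162 → 41 → 17 → 50 → 25 → 29 → 85 → 89 → 145 → 42 → 20 → 4 → 16 → 37 → 58 → 89  — not happy
789: 789 → 194 → 98 → 145 → 42 → 20 → 4 → 16 → 37 → 58 → 89 → 145  — not happy
790: 790 → 130 → 10 → 1  — happy
791: 791 → 131 → 11 → 2 → 4 → 16 → 37 → 58 → 89 → 145 → 42 → 20 → 4  — not happy
792: 792 → 134 → 26 → 40 → 16 → 37 → 58 → 89 → 145 → 42 → 20 → 4 → 16  — not happy
793: 793 → 139 → 91 → 82 → 68 → 100 → 1  — happy
happy: 790, 793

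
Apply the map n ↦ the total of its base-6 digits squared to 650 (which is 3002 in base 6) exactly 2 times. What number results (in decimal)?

5

650 = (3,0,0,2)_6 → 3² + 0² + 0² + 2² = 13
13 = (2,1)_6 → 2² + 1² = 5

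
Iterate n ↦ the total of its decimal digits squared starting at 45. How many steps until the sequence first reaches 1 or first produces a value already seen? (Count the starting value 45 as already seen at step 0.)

45 → 4² + 5² = 16 + 25 = 41
41 → 4² + 1² = 16 + 1 = 17
17 → 1² + 7² = 1 + 49 = 50
50 → 5² + 0² = 25 + 0 = 25
25 → 2² + 5² = 4 + 25 = 29
29 → 2² + 9² = 4 + 81 = 85
85 → 8² + 5² = 64 + 25 = 89
89 → 8² + 9² = 64 + 81 = 145
145 → 1² + 4² + 5² = 1 + 16 + 25 = 42
42 → 4² + 2² = 16 + 4 = 20
20 → 2² + 0² = 4 + 0 = 4
4 → 4² = 16
16 → 1² + 6² = 1 + 36 = 37
37 → 3² + 7² = 9 + 49 = 58
58 → 5² + 8² = 25 + 64 = 89  — 89 repeats.
That took 15 steps.

15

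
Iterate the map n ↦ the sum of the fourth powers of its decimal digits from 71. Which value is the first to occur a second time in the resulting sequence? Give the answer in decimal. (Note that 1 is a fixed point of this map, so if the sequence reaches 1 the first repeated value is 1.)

8208

71 → 7⁴ + 1⁴ = 2402
2402 → 2⁴ + 4⁴ + 0⁴ + 2⁴ = 288
288 → 2⁴ + 8⁴ + 8⁴ = 8208
8208 → 8⁴ + 2⁴ + 0⁴ + 8⁴ = 8208  — 8208 already appeared earlier.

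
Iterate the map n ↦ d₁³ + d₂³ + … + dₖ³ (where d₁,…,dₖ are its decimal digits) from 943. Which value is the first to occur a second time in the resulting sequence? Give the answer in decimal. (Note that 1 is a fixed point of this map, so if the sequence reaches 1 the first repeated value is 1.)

133

943 → 9³ + 4³ + 3³ = 729 + 64 + 27 = 820
820 → 8³ + 2³ + 0³ = 512 + 8 + 0 = 520
520 → 5³ + 2³ + 0³ = 125 + 8 + 0 = 133
133 → 1³ + 3³ + 3³ = 1 + 27 + 27 = 55
55 → 5³ + 5³ = 125 + 125 = 250
250 → 2³ + 5³ + 0³ = 8 + 125 + 0 = 133  — 133 already appeared earlier.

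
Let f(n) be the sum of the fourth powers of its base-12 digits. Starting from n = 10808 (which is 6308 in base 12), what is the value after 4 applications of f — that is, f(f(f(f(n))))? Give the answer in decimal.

10808 = (6,3,0,8)_12 → 6⁴ + 3⁴ + 0⁴ + 8⁴ = 1296 + 81 + 0 + 4096 = 5473
5473 = (3,2,0,1)_12 → 3⁴ + 2⁴ + 0⁴ + 1⁴ = 81 + 16 + 0 + 1 = 98
98 = (8,2)_12 → 8⁴ + 2⁴ = 4096 + 16 = 4112
4112 = (2,4,6,8)_12 → 2⁴ + 4⁴ + 6⁴ + 8⁴ = 16 + 256 + 1296 + 4096 = 5664

5664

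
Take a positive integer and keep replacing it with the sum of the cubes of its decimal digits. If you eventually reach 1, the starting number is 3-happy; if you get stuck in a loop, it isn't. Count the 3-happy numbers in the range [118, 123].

118: 118 → 514 → 190 → 730 → 370 → 370  (repeats 370)
119: 119 → 731 → 371 → 371  (repeats 371)
120: 120 → 9 → 729 → 1080 → 513 → 153 → 153  (repeats 153)
121: 121 → 10 → 1  (reaches 1)
122: 122 → 17 → 344 → 155 → 251 → 134 → 92 → 737 → 713 → 371 → 371  (repeats 371)
123: 123 → 36 → 243 → 99 → 1458 → 702 → 351 → 153 → 153  (repeats 153)
3-happy: 121

1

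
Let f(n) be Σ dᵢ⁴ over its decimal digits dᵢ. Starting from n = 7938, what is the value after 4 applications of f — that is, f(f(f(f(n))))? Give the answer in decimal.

7938 → 7⁴ + 9⁴ + 3⁴ + 8⁴ = 13139
13139 → 1⁴ + 3⁴ + 1⁴ + 3⁴ + 9⁴ = 6725
6725 → 6⁴ + 7⁴ + 2⁴ + 5⁴ = 4338
4338 → 4⁴ + 3⁴ + 3⁴ + 8⁴ = 4514

4514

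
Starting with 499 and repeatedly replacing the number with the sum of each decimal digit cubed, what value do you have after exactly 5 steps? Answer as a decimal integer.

370

499 → 4³ + 9³ + 9³ = 1522
1522 → 1³ + 5³ + 2³ + 2³ = 142
142 → 1³ + 4³ + 2³ = 73
73 → 7³ + 3³ = 370
370 → 3³ + 7³ + 0³ = 370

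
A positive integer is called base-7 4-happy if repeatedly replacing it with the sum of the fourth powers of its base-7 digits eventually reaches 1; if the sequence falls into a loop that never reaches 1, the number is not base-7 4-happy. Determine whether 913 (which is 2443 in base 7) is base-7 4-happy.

not base-7 4-happy

913 = (2,4,4,3)_7 → 2⁴ + 4⁴ + 4⁴ + 3⁴ = 609
609 = (1,5,3,0)_7 → 1⁴ + 5⁴ + 3⁴ + 0⁴ = 707
707 = (2,0,3,0)_7 → 2⁴ + 0⁴ + 3⁴ + 0⁴ = 97
97 = (1,6,6)_7 → 1⁴ + 6⁴ + 6⁴ = 2593
2593 = (1,0,3,6,3)_7 → 1⁴ + 0⁴ + 3⁴ + 6⁴ + 3⁴ = 1459
1459 = (4,1,5,3)_7 → 4⁴ + 1⁴ + 5⁴ + 3⁴ = 963
963 = (2,5,4,4)_7 → 2⁴ + 5⁴ + 4⁴ + 4⁴ = 1153
1153 = (3,2,3,5)_7 → 3⁴ + 2⁴ + 3⁴ + 5⁴ = 803
803 = (2,2,2,5)_7 → 2⁴ + 2⁴ + 2⁴ + 5⁴ = 673
673 = (1,6,5,1)_7 → 1⁴ + 6⁴ + 5⁴ + 1⁴ = 1923
1923 = (5,4,1,5)_7 → 5⁴ + 4⁴ + 1⁴ + 5⁴ = 1507
1507 = (4,2,5,2)_7 → 4⁴ + 2⁴ + 5⁴ + 2⁴ = 913  — 913 already seen; the sequence cycles without reaching 1.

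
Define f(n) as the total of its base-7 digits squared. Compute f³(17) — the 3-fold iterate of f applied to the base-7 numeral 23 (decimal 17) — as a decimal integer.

17 = (2,3)_7 → 2² + 3² = 4 + 9 = 13
13 = (1,6)_7 → 1² + 6² = 1 + 36 = 37
37 = (5,2)_7 → 5² + 2² = 25 + 4 = 29

29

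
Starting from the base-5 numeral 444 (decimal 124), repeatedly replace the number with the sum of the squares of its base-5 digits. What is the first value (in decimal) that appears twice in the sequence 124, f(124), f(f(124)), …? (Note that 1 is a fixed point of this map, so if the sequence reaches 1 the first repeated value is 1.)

124 = (4,4,4)_5 → 4² + 4² + 4² = 48
48 = (1,4,3)_5 → 1² + 4² + 3² = 26
26 = (1,0,1)_5 → 1² + 0² + 1² = 2
2 = (2)_5 → 2² = 4
4 = (4)_5 → 4² = 16
16 = (3,1)_5 → 3² + 1² = 10
10 = (2,0)_5 → 2² + 0² = 4  — 4 already appeared earlier.

4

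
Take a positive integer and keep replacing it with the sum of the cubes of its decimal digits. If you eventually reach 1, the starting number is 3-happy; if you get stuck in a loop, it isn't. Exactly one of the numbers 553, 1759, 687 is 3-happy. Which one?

1759

553: 553 → 277 → 694 → 1009 → 730 → 370 → 370  — repeats 370 (not 3-happy)
1759: 1759 → 1198 → 1243 → 100 → 1  — reaches 1 (3-happy)
687: 687 → 1071 → 345 → 216 → 225 → 141 → 66 → 432 → 99 → 1458 → 702 → 351 → 153 → 153  — repeats 153 (not 3-happy)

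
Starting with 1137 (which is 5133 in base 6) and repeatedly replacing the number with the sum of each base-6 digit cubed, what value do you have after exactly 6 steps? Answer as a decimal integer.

190

1137 = (5,1,3,3)_6 → 5³ + 1³ + 3³ + 3³ = 180
180 = (5,0,0)_6 → 5³ + 0³ + 0³ = 125
125 = (3,2,5)_6 → 3³ + 2³ + 5³ = 160
160 = (4,2,4)_6 → 4³ + 2³ + 4³ = 136
136 = (3,4,4)_6 → 3³ + 4³ + 4³ = 155
155 = (4,1,5)_6 → 4³ + 1³ + 5³ = 190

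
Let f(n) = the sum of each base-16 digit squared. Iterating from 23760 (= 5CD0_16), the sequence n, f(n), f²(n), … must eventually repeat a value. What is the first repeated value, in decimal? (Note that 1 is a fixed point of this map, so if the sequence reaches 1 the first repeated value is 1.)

169

23760 = (5,12,13,0)_16 → 5² + 12² + 13² + 0² = 25 + 144 + 169 + 0 = 338
338 = (1,5,2)_16 → 1² + 5² + 2² = 1 + 25 + 4 = 30
30 = (1,14)_16 → 1² + 14² = 1 + 196 = 197
197 = (12,5)_16 → 12² + 5² = 144 + 25 = 169
169 = (10,9)_16 → 10² + 9² = 100 + 81 = 181
181 = (11,5)_16 → 11² + 5² = 121 + 25 = 146
146 = (9,2)_16 → 9² + 2² = 81 + 4 = 85
85 = (5,5)_16 → 5² + 5² = 25 + 25 = 50
50 = (3,2)_16 → 3² + 2² = 9 + 4 = 13
13 = (13)_16 → 13² = 169  — 169 already appeared earlier.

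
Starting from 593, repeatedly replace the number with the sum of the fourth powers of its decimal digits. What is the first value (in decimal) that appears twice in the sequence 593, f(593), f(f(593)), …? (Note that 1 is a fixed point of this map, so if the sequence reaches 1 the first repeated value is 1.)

593 → 5⁴ + 9⁴ + 3⁴ = 7267
7267 → 7⁴ + 2⁴ + 6⁴ + 7⁴ = 6114
6114 → 6⁴ + 1⁴ + 1⁴ + 4⁴ = 1554
1554 → 1⁴ + 5⁴ + 5⁴ + 4⁴ = 1507
1507 → 1⁴ + 5⁴ + 0⁴ + 7⁴ = 3027
3027 → 3⁴ + 0⁴ + 2⁴ + 7⁴ = 2498
2498 → 2⁴ + 4⁴ + 9⁴ + 8⁴ = 10929
10929 → 1⁴ + 0⁴ + 9⁴ + 2⁴ + 9⁴ = 13139
13139 → 1⁴ + 3⁴ + 1⁴ + 3⁴ + 9⁴ = 6725
6725 → 6⁴ + 7⁴ + 2⁴ + 5⁴ = 4338
4338 → 4⁴ + 3⁴ + 3⁴ + 8⁴ = 4514
4514 → 4⁴ + 5⁴ + 1⁴ + 4⁴ = 1138
1138 → 1⁴ + 1⁴ + 3⁴ + 8⁴ = 4179
4179 → 4⁴ + 1⁴ + 7⁴ + 9⁴ = 9219
9219 → 9⁴ + 2⁴ + 1⁴ + 9⁴ = 13139  — 13139 already appeared earlier.

13139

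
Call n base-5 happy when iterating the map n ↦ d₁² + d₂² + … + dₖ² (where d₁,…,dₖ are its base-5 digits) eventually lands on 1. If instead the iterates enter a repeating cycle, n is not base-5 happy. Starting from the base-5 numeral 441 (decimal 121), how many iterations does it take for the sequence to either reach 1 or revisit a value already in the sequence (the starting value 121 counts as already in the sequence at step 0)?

121 = (4,4,1)_5 → 4² + 4² + 1² = 16 + 16 + 1 = 33
33 = (1,1,3)_5 → 1² + 1² + 3² = 1 + 1 + 9 = 11
11 = (2,1)_5 → 2² + 1² = 4 + 1 = 5
5 = (1,0)_5 → 1² + 0² = 1 + 0 = 1  — reached 1.
That took 4 steps.

4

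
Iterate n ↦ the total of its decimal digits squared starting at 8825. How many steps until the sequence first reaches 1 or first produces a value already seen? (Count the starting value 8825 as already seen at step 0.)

14

8825 → 8² + 8² + 2² + 5² = 64 + 64 + 4 + 25 = 157
157 → 1² + 5² + 7² = 1 + 25 + 49 = 75
75 → 7² + 5² = 49 + 25 = 74
74 → 7² + 4² = 49 + 16 = 65
65 → 6² + 5² = 36 + 25 = 61
61 → 6² + 1² = 36 + 1 = 37
37 → 3² + 7² = 9 + 49 = 58
58 → 5² + 8² = 25 + 64 = 89
89 → 8² + 9² = 64 + 81 = 145
145 → 1² + 4² + 5² = 1 + 16 + 25 = 42
42 → 4² + 2² = 16 + 4 = 20
20 → 2² + 0² = 4 + 0 = 4
4 → 4² = 16
16 → 1² + 6² = 1 + 36 = 37  — 37 repeats.
That took 14 steps.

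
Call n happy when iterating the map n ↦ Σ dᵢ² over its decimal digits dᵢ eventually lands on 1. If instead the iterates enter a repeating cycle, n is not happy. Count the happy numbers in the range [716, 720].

716: 716 → 86 → 100 → 1  — happy
717: 717 → 99 → 162 → 41 → 17 → 50 → 25 → 29 → 85 → 89 → 145 → 42 → 20 → 4 → 16 → 37 → 58 → 89  — not happy
718: 718 → 114 → 18 → 65 → 61 → 37 → 58 → 89 → 145 → 42 → 20 → 4 → 16 → 37  — not happy
719: 719 → 131 → 11 → 2 → 4 → 16 → 37 → 58 → 89 → 145 → 42 → 20 → 4  — not happy
720: 720 → 53 → 34 → 25 → 29 → 85 → 89 → 145 → 42 → 20 → 4 → 16 → 37 → 58 → 89  — not happy
happy: 716

1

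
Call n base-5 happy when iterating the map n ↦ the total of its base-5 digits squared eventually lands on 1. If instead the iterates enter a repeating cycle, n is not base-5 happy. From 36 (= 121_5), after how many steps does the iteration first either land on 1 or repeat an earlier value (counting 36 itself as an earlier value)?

6

36 = (1,2,1)_5 → 6
6 = (1,1)_5 → 2
2 = (2)_5 → 4
4 = (4)_5 → 16
16 = (3,1)_5 → 10
10 = (2,0)_5 → 4  — 4 repeats.
That took 6 steps.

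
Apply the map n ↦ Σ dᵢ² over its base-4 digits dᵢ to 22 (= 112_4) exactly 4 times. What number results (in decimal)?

22 = (1,1,2)_4 → 1² + 1² + 2² = 1 + 1 + 4 = 6
6 = (1,2)_4 → 1² + 2² = 1 + 4 = 5
5 = (1,1)_4 → 1² + 1² = 1 + 1 = 2
2 = (2)_4 → 2² = 4

4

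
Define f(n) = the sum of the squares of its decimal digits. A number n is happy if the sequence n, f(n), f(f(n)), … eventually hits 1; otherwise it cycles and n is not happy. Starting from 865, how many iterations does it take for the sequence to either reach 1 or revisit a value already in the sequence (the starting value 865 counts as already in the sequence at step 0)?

865 → 125
125 → 30
30 → 9
9 → 81
81 → 65
65 → 61
61 → 37
37 → 58
58 → 89
89 → 145
145 → 42
42 → 20
20 → 4
4 → 16
16 → 37  — 37 repeats.
That took 15 steps.

15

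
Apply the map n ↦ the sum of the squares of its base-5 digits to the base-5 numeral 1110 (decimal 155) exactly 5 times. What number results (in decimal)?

13

155 = (1,1,1,0)_5 → 3
3 = (3)_5 → 9
9 = (1,4)_5 → 17
17 = (3,2)_5 → 13
13 = (2,3)_5 → 13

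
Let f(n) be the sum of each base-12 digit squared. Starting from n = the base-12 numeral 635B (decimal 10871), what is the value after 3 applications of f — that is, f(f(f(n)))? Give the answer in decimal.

10871 = (6,3,5,11)_12 → 6² + 3² + 5² + 11² = 36 + 9 + 25 + 121 = 191
191 = (1,3,11)_12 → 1² + 3² + 11² = 1 + 9 + 121 = 131
131 = (10,11)_12 → 10² + 11² = 100 + 121 = 221

221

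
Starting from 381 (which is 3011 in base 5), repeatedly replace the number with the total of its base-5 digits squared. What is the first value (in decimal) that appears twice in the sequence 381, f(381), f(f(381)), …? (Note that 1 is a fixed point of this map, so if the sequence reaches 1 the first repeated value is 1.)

381 = (3,0,1,1)_5 → 3² + 0² + 1² + 1² = 11
11 = (2,1)_5 → 2² + 1² = 5
5 = (1,0)_5 → 1² + 0² = 1  — reached the fixed point 1.
1 → 1, so 1 is the first repeated value.

1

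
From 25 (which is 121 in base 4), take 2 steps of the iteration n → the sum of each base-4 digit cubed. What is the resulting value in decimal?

16

25 = (1,2,1)_4 → 1³ + 2³ + 1³ = 1 + 8 + 1 = 10
10 = (2,2)_4 → 2³ + 2³ = 8 + 8 = 16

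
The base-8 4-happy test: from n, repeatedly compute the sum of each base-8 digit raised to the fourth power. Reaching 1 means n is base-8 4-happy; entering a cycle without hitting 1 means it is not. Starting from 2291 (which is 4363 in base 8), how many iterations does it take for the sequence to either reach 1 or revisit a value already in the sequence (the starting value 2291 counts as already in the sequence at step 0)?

2291 = (4,3,6,3)_8 → 4⁴ + 3⁴ + 6⁴ + 3⁴ = 1714
1714 = (3,2,6,2)_8 → 3⁴ + 2⁴ + 6⁴ + 2⁴ = 1409
1409 = (2,6,0,1)_8 → 2⁴ + 6⁴ + 0⁴ + 1⁴ = 1313
1313 = (2,4,4,1)_8 → 2⁴ + 4⁴ + 4⁴ + 1⁴ = 529
529 = (1,0,2,1)_8 → 1⁴ + 0⁴ + 2⁴ + 1⁴ = 18
18 = (2,2)_8 → 2⁴ + 2⁴ = 32
32 = (4,0)_8 → 4⁴ + 0⁴ = 256
256 = (4,0,0)_8 → 4⁴ + 0⁴ + 0⁴ = 256  — 256 repeats.
That took 8 steps.

8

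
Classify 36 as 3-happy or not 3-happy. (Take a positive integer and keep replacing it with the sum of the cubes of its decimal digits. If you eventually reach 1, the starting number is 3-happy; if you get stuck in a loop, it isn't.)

36 → 3³ + 6³ = 243
243 → 2³ + 4³ + 3³ = 99
99 → 9³ + 9³ = 1458
1458 → 1³ + 4³ + 5³ + 8³ = 702
702 → 7³ + 0³ + 2³ = 351
351 → 3³ + 5³ + 1³ = 153
153 → 1³ + 5³ + 3³ = 153  — 153 already seen; the sequence cycles without reaching 1.

not 3-happy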